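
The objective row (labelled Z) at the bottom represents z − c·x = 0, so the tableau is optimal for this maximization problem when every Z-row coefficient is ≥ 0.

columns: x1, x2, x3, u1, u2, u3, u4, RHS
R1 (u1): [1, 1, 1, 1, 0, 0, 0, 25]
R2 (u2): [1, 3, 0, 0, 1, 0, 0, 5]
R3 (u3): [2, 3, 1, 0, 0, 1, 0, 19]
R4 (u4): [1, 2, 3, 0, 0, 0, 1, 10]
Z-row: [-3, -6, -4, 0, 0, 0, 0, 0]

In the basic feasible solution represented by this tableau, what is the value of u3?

19

u3 is basic (row 3); its value is the RHS of that row, 19.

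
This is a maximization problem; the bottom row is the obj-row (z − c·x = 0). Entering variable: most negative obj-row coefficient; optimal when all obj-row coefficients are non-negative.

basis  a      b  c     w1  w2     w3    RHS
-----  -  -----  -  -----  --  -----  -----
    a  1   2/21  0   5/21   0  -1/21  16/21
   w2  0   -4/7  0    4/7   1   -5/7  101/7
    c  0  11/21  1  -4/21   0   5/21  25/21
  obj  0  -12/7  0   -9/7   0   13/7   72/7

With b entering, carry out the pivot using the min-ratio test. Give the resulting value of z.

Ratio test on column b — row 1: (16/21)/(2/21) = 8; row 2: entry -4/7 ≤ 0; row 3: (25/21)/(11/21) = 25/11. Minimum is 25/11 at row 3 (c leaves); pivot element 11/21.
Pivot on row 3; the obj-row RHS becomes 72/7 − (-12/7)·(25/11) = 156/11.

156/11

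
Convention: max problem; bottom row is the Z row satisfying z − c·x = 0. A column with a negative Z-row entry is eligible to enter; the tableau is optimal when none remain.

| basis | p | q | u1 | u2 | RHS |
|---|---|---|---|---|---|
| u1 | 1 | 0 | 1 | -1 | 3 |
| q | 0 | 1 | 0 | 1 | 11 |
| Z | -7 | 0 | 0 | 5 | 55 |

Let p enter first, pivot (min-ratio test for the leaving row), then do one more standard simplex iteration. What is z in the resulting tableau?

Ratio test on column p — row 1: 3/1 = 3; row 2: entry 0 ≤ 0. Minimum is 3 at row 1 (u1 leaves); pivot element 1.
Pivot on row 1; the Z-row RHS becomes 55 − (-7)·3 = 76.
Next entering variable (most negative Z-row entry -2): u2.
Ratio test on column u2 — row 1: entry -1 ≤ 0; row 2: 11/1 = 11. Minimum is 11 at row 2 (q leaves); pivot element 1.
After the second pivot the Z-row RHS is 76 − (-2)·11 = 98.

98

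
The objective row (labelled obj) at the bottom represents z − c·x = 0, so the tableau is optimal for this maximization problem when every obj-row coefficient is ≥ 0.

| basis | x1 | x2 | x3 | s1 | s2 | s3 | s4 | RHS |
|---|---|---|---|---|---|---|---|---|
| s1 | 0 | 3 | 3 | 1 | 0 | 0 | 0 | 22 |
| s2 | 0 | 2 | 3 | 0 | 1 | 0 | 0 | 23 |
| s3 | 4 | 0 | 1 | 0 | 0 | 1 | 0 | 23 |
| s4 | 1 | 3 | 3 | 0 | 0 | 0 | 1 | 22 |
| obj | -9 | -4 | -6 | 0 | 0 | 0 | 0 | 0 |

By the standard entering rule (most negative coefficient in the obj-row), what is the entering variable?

Negative obj-row entries: x1: -9, x2: -4, x3: -6.
The most negative is -9 in column x1, so x1 enters.

x1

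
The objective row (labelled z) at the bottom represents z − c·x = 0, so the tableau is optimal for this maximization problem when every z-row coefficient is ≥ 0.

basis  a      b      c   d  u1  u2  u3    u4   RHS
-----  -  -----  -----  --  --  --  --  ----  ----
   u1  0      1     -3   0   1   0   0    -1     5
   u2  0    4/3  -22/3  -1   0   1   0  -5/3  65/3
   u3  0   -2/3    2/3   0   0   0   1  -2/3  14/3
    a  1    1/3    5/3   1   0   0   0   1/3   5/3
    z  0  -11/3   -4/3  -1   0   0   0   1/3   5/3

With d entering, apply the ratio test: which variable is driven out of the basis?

Column d entries and ratios — u1: 0 ≤ 0, skip; u2: -1 ≤ 0, skip; u3: 0 ≤ 0, skip; a: (5/3)/1 = 5/3.
Smallest ratio is 5/3 in the row of a, so a leaves.

a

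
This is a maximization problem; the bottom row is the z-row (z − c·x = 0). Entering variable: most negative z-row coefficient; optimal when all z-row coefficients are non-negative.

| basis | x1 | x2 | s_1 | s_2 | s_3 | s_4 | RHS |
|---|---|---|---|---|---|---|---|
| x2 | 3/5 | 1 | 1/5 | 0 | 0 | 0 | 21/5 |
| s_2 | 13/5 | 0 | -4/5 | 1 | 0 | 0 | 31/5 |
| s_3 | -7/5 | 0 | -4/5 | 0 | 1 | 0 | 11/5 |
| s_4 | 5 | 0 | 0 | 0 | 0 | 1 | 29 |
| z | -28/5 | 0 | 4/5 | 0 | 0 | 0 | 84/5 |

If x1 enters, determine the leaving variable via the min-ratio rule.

Column x1 entries and ratios — x2: (21/5)/(3/5) = 7; s_2: (31/5)/(13/5) = 31/13; s_3: -7/5 ≤ 0, skip; s_4: 29/5 = 29/5.
Smallest ratio is 31/13 in the row of s_2, so s_2 leaves.

s_2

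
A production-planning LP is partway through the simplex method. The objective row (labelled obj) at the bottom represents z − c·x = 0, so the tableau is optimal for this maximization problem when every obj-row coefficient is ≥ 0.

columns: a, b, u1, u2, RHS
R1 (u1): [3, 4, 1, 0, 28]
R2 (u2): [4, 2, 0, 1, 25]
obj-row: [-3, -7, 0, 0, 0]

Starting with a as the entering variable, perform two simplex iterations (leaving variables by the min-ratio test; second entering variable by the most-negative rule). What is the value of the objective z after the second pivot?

Ratio test on column a — row 1: 28/3 = 28/3; row 2: 25/4 = 25/4. Minimum is 25/4 at row 2 (u2 leaves); pivot element 4.
Pivot on row 2; the obj-row RHS becomes 0 − (-3)·(25/4) = 75/4.
Next entering variable (most negative obj-row entry -11/2): b.
Ratio test on column b — row 1: (37/4)/(5/2) = 37/10; row 2: (25/4)/(1/2) = 25/2. Minimum is 37/10 at row 1 (u1 leaves); pivot element 5/2.
After the second pivot the obj-row RHS is 75/4 − (-11/2)·(37/10) = 391/10.

391/10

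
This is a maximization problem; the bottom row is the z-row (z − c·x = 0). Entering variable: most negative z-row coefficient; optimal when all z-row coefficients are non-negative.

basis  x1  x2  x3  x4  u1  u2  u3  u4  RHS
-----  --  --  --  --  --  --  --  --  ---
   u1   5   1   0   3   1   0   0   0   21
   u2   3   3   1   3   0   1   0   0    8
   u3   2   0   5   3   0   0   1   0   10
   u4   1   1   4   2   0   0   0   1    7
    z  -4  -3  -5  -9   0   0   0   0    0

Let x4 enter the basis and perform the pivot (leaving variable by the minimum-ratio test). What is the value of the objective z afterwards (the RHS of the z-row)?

Ratio test on column x4 — row 1: 21/3 = 7; row 2: 8/3 = 8/3; row 3: 10/3 = 10/3; row 4: 7/2 = 7/2. Minimum is 8/3 at row 2 (u2 leaves); pivot element 3.
Pivot on row 2; the z-row RHS becomes 0 − (-9)·(8/3) = 24.

24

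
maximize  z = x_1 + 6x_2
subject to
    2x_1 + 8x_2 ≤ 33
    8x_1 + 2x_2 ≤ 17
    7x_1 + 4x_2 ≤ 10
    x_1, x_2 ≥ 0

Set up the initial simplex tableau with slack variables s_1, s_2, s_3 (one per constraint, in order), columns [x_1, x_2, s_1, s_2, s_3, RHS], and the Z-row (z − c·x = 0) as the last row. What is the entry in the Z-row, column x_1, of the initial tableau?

-1

The Z-row carries the negated objective coefficients: the x_1 entry is -1.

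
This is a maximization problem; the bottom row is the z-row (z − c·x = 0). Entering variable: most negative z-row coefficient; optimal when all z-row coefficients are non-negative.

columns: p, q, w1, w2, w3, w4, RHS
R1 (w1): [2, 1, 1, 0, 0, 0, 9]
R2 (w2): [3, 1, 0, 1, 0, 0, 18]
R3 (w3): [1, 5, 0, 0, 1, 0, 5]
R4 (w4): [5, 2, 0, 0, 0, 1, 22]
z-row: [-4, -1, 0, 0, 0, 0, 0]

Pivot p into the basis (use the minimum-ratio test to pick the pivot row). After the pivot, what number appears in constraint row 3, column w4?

-1/5

Ratio test on column p — row 1: 9/2 = 9/2; row 2: 18/3 = 6; row 3: 5/1 = 5; row 4: 22/5 = 22/5. Minimum is 22/5 at row 4 (w4 leaves); pivot element 5.
Divide row 4 by 5; eliminate column p from the other rows.
Row 3 update in column w4: 0 − 1·(1/5) = -1/5.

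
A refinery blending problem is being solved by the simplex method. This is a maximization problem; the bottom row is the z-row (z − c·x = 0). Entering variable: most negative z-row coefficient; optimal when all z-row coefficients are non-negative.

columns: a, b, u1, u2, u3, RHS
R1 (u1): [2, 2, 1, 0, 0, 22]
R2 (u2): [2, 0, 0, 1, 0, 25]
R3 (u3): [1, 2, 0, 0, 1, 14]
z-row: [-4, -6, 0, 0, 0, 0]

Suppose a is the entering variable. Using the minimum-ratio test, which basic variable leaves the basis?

Column a entries and ratios — u1: 22/2 = 11; u2: 25/2 = 25/2; u3: 14/1 = 14.
Smallest ratio is 11 in the row of u1, so u1 leaves.

u1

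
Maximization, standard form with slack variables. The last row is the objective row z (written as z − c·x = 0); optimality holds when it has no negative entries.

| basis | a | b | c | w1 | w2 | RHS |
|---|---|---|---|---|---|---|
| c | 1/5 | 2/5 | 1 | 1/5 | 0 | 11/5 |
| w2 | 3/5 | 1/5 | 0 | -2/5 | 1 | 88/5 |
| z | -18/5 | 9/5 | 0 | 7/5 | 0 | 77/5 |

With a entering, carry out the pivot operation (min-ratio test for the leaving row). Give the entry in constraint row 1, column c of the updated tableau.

5

Ratio test on column a — row 1: (11/5)/(1/5) = 11; row 2: (88/5)/(3/5) = 88/3. Minimum is 11 at row 1 (c leaves); pivot element 1/5.
Divide row 1 by 1/5; eliminate column a from the other rows.
In the new row 1, the c entry is the old entry divided by the pivot: 1/(1/5) = 5.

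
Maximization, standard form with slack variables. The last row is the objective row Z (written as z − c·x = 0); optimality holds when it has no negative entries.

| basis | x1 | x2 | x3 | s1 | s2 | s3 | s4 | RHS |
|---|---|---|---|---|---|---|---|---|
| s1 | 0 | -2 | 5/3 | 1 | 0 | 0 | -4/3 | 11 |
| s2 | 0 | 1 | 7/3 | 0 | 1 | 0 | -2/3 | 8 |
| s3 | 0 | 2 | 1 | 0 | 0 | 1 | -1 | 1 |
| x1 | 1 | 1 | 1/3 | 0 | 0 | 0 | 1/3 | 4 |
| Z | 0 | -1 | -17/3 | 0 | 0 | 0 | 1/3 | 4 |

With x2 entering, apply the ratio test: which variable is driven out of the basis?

s3

Column x2 entries and ratios — s1: -2 ≤ 0, skip; s2: 8/1 = 8; s3: 1/2 = 1/2; x1: 4/1 = 4.
Smallest ratio is 1/2 in the row of s3, so s3 leaves.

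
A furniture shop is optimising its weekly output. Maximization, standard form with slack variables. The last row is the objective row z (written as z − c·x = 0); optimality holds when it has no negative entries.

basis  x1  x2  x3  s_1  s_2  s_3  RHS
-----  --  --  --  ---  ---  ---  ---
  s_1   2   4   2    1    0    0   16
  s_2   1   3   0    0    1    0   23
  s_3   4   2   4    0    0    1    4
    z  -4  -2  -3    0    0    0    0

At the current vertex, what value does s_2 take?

s_2 is basic (row 2); its value is the RHS of that row, 23.

23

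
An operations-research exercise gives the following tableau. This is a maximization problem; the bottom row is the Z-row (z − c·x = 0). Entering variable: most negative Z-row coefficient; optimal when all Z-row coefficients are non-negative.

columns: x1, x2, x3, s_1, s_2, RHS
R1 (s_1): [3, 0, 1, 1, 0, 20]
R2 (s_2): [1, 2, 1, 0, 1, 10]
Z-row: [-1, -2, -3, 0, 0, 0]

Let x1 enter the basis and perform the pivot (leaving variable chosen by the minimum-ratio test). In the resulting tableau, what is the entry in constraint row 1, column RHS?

20/3

Ratio test on column x1 — row 1: 20/3 = 20/3; row 2: 10/1 = 10. Minimum is 20/3 at row 1 (s_1 leaves); pivot element 3.
Divide row 1 by 3; eliminate column x1 from the other rows.
In the new row 1, the RHS entry is the old entry divided by the pivot: 20/3 = 20/3.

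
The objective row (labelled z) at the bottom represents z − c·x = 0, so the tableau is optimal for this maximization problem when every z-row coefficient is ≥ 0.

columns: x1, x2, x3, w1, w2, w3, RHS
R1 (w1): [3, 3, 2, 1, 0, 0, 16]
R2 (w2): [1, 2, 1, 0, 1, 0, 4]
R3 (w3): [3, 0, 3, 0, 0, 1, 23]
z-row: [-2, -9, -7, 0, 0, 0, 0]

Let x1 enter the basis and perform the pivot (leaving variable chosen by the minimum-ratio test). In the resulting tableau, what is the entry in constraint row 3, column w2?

Ratio test on column x1 — row 1: 16/3 = 16/3; row 2: 4/1 = 4; row 3: 23/3 = 23/3. Minimum is 4 at row 2 (w2 leaves); pivot element 1.
Divide row 2 by 1; eliminate column x1 from the other rows.
Row 3 update in column w2: 0 − 3·1 = -3.

-3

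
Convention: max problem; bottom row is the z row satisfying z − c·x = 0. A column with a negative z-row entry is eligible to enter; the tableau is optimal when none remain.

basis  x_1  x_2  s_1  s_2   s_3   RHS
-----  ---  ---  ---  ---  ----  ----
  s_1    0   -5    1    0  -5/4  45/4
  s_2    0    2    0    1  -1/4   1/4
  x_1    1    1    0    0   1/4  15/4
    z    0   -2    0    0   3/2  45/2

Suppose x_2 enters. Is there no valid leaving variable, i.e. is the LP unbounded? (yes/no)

Column x_2 has positive entries in row(s) 2, 3, so the ratio test bounds it — not unbounded.

no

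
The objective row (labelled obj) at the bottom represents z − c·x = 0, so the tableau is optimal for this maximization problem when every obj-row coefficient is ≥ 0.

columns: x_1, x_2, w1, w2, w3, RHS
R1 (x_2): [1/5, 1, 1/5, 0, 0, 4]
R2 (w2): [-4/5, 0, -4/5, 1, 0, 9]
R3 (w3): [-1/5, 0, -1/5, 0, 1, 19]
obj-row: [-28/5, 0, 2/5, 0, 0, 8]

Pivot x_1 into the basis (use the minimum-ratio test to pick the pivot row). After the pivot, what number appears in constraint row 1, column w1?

Ratio test on column x_1 — row 1: 4/(1/5) = 20; row 2: entry -4/5 ≤ 0; row 3: entry -1/5 ≤ 0. Minimum is 20 at row 1 (x_2 leaves); pivot element 1/5.
Divide row 1 by 1/5; eliminate column x_1 from the other rows.
In the new row 1, the w1 entry is the old entry divided by the pivot: (1/5)/(1/5) = 1.

1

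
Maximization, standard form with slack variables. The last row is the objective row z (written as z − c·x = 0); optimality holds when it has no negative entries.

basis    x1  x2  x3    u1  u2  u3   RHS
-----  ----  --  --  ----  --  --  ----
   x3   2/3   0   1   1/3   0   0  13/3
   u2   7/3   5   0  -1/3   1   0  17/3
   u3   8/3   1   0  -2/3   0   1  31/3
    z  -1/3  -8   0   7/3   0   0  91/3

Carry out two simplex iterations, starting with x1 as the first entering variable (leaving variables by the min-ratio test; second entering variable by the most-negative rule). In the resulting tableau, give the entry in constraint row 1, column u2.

Ratio test on column x1 — row 1: (13/3)/(2/3) = 13/2; row 2: (17/3)/(7/3) = 17/7; row 3: (31/3)/(8/3) = 31/8. Minimum is 17/7 at row 2 (u2 leaves); pivot element 7/3.
Divide row 2 by 7/3; eliminate column x1 from the other rows.
Second iteration: most negative z-row entry is -51/7 in column x2, so x2 enters.
Ratio test on column x2 — row 1: entry -10/7 ≤ 0; row 2: (17/7)/(15/7) = 17/15; row 3: entry -33/7 ≤ 0. Minimum is 17/15 at row 2 (x1 leaves); pivot element 15/7.
Divide row 2 by 15/7; eliminate column x2 from the other rows.
After both pivots, the entry at constraint row 1, column u2 is 0.

0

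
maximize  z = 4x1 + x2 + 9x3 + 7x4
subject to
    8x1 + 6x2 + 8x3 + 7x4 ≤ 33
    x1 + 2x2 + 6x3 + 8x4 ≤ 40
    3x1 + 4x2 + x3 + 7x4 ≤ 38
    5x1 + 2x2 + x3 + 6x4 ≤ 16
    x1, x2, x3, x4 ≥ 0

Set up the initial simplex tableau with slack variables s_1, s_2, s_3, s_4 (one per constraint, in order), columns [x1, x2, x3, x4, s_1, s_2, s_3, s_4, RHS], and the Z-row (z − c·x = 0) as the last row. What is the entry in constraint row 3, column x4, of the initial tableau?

7

Constraint 3 has coefficient 7 on x4.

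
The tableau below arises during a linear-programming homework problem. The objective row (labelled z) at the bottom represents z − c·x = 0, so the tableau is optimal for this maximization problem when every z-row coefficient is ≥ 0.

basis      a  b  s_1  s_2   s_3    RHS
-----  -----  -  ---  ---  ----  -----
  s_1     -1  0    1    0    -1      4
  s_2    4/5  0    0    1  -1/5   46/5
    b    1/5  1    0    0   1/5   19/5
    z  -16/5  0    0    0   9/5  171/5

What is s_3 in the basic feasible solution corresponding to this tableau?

0

s_3 is not in the basis, so in the current basic feasible solution s_3 = 0.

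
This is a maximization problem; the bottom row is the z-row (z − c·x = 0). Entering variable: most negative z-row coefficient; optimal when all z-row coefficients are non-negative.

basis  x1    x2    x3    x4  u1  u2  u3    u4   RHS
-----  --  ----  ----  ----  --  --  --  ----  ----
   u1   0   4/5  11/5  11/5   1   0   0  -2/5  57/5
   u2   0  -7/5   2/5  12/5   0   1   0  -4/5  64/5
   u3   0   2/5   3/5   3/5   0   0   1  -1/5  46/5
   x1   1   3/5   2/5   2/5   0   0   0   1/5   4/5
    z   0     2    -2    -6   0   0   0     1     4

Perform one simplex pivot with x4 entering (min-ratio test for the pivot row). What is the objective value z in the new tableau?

16

Ratio test on column x4 — row 1: (57/5)/(11/5) = 57/11; row 2: (64/5)/(12/5) = 16/3; row 3: (46/5)/(3/5) = 46/3; row 4: (4/5)/(2/5) = 2. Minimum is 2 at row 4 (x1 leaves); pivot element 2/5.
Pivot on row 4; the z-row RHS becomes 4 − (-6)·2 = 16.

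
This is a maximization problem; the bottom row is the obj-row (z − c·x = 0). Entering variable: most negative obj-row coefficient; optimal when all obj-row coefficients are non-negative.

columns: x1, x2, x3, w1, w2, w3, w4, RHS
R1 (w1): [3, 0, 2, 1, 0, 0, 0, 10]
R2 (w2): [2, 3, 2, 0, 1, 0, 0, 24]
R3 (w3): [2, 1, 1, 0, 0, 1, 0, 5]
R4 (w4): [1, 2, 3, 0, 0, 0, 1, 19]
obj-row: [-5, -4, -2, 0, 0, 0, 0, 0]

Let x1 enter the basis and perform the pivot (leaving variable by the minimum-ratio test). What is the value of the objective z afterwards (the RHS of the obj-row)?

Ratio test on column x1 — row 1: 10/3 = 10/3; row 2: 24/2 = 12; row 3: 5/2 = 5/2; row 4: 19/1 = 19. Minimum is 5/2 at row 3 (w3 leaves); pivot element 2.
Pivot on row 3; the obj-row RHS becomes 0 − (-5)·(5/2) = 25/2.

25/2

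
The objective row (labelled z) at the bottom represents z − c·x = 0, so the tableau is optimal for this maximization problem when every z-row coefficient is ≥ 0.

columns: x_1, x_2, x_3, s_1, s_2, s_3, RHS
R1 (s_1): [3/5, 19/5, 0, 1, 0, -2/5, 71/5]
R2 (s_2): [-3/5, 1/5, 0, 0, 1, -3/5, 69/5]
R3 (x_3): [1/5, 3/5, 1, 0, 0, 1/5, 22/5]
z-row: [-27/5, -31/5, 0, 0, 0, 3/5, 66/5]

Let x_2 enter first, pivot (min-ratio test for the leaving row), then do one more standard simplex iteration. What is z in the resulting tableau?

Ratio test on column x_2 — row 1: (71/5)/(19/5) = 71/19; row 2: (69/5)/(1/5) = 69; row 3: (22/5)/(3/5) = 22/3. Minimum is 71/19 at row 1 (s_1 leaves); pivot element 19/5.
Pivot on row 1; the z-row RHS becomes 66/5 − (-31/5)·(71/19) = 691/19.
Next entering variable (most negative z-row entry -84/19): x_1.
Ratio test on column x_1 — row 1: (71/19)/(3/19) = 71/3; row 2: entry -12/19 ≤ 0; row 3: (41/19)/(2/19) = 41/2. Minimum is 41/2 at row 3 (x_3 leaves); pivot element 2/19.
After the second pivot the z-row RHS is 691/19 − (-84/19)·(41/2) = 127.

127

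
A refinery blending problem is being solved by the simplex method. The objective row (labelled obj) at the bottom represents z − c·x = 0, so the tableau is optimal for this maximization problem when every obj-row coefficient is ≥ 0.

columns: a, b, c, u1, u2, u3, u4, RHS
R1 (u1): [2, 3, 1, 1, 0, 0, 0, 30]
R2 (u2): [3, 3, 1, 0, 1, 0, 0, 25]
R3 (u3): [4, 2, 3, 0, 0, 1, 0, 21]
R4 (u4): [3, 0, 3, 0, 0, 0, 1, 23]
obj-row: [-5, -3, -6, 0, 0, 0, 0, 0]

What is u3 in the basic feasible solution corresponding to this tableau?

21

u3 is basic (row 3); its value is the RHS of that row, 21.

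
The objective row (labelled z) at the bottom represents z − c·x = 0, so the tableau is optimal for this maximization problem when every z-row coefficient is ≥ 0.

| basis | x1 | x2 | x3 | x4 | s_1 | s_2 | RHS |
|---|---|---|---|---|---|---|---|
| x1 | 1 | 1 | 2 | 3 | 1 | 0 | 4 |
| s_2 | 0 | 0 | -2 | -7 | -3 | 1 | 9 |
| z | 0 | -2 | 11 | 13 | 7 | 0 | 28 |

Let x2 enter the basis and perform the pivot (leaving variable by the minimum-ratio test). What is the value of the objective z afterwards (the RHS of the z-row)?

Ratio test on column x2 — row 1: 4/1 = 4; row 2: entry 0 ≤ 0. Minimum is 4 at row 1 (x1 leaves); pivot element 1.
Pivot on row 1; the z-row RHS becomes 28 − (-2)·4 = 36.

36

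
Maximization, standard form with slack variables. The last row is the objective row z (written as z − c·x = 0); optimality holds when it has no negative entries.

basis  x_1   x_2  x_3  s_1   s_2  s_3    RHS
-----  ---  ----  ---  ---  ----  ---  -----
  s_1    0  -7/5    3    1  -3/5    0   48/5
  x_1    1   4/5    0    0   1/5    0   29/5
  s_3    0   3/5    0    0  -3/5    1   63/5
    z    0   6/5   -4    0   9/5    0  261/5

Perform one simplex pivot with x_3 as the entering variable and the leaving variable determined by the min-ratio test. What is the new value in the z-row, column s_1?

4/3

Ratio test on column x_3 — row 1: (48/5)/3 = 16/5; row 2: entry 0 ≤ 0; row 3: entry 0 ≤ 0. Minimum is 16/5 at row 1 (s_1 leaves); pivot element 3.
Divide row 1 by 3; eliminate column x_3 from the other rows.
z-row update in column s_1: 0 − (-4)·(1/3) = 4/3.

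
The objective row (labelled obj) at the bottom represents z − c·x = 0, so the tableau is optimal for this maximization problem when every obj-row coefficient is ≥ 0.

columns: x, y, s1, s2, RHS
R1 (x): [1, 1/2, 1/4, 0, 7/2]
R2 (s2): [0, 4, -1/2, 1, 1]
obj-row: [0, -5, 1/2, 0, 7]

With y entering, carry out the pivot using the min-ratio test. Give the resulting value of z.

33/4

Ratio test on column y — row 1: (7/2)/(1/2) = 7; row 2: 1/4 = 1/4. Minimum is 1/4 at row 2 (s2 leaves); pivot element 4.
Pivot on row 2; the obj-row RHS becomes 7 − (-5)·(1/4) = 33/4.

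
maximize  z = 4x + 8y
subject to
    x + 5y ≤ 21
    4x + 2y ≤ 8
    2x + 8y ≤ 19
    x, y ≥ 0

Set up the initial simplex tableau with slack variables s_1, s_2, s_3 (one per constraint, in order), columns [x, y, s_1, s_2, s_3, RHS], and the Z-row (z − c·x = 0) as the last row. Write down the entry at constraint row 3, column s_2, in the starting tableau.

0

Slack s_2 belongs to constraint 2; its column is the unit vector e_2, so the entry in row 3 is 0.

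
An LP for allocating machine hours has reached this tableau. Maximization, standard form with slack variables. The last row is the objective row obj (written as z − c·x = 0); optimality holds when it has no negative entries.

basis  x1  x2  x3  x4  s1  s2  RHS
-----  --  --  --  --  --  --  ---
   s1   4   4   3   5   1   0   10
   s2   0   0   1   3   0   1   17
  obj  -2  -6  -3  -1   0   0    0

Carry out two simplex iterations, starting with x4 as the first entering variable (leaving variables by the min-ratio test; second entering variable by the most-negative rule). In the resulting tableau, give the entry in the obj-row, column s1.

3/2

Ratio test on column x4 — row 1: 10/5 = 2; row 2: 17/3 = 17/3. Minimum is 2 at row 1 (s1 leaves); pivot element 5.
Divide row 1 by 5; eliminate column x4 from the other rows.
Second iteration: most negative obj-row entry is -26/5 in column x2, so x2 enters.
Ratio test on column x2 — row 1: 2/(4/5) = 5/2; row 2: entry -12/5 ≤ 0. Minimum is 5/2 at row 1 (x4 leaves); pivot element 4/5.
Divide row 1 by 4/5; eliminate column x2 from the other rows.
After both pivots, the entry at the obj-row, column s1 is 3/2.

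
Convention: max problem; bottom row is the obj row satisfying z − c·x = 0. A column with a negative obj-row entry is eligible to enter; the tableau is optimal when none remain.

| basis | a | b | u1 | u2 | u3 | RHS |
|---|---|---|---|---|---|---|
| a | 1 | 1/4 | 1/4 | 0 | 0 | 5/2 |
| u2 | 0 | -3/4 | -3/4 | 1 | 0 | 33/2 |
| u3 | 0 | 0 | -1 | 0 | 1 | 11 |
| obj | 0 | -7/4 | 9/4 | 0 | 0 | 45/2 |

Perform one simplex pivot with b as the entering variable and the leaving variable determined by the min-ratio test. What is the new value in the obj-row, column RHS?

40

Ratio test on column b — row 1: (5/2)/(1/4) = 10; row 2: entry -3/4 ≤ 0; row 3: entry 0 ≤ 0. Minimum is 10 at row 1 (a leaves); pivot element 1/4.
Divide row 1 by 1/4; eliminate column b from the other rows.
obj-row update in column RHS: 45/2 − (-7/4)·10 = 40.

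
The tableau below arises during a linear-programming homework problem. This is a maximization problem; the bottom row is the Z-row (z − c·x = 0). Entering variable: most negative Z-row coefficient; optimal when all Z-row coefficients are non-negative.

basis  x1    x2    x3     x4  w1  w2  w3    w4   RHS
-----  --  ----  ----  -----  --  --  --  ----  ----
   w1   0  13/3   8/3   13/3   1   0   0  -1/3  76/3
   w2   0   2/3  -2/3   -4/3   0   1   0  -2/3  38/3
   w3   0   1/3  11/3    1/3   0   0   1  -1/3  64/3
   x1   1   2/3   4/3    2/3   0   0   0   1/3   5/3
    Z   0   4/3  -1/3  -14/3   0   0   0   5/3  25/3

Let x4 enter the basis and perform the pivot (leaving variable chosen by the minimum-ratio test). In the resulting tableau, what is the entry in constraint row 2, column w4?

0

Ratio test on column x4 — row 1: (76/3)/(13/3) = 76/13; row 2: entry -4/3 ≤ 0; row 3: (64/3)/(1/3) = 64; row 4: (5/3)/(2/3) = 5/2. Minimum is 5/2 at row 4 (x1 leaves); pivot element 2/3.
Divide row 4 by 2/3; eliminate column x4 from the other rows.
Row 2 update in column w4: -2/3 − (-4/3)·(1/2) = 0.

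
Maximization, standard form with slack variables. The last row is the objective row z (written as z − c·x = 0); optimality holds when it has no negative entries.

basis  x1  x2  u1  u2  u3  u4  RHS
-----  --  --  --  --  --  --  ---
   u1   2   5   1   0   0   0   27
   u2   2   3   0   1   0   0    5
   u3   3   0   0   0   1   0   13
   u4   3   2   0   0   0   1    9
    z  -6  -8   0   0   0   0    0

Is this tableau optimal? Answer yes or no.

The z-row has a negative entry -8 in column x2, so it is not optimal.

no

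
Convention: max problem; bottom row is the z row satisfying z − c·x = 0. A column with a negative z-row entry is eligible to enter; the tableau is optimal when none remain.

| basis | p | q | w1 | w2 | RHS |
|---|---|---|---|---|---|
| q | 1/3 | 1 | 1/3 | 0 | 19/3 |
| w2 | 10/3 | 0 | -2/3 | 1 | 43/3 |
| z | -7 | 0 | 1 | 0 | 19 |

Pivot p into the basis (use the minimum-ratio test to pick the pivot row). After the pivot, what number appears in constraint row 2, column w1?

Ratio test on column p — row 1: (19/3)/(1/3) = 19; row 2: (43/3)/(10/3) = 43/10. Minimum is 43/10 at row 2 (w2 leaves); pivot element 10/3.
Divide row 2 by 10/3; eliminate column p from the other rows.
In the new row 2, the w1 entry is the old entry divided by the pivot: (-2/3)/(10/3) = -1/5.

-1/5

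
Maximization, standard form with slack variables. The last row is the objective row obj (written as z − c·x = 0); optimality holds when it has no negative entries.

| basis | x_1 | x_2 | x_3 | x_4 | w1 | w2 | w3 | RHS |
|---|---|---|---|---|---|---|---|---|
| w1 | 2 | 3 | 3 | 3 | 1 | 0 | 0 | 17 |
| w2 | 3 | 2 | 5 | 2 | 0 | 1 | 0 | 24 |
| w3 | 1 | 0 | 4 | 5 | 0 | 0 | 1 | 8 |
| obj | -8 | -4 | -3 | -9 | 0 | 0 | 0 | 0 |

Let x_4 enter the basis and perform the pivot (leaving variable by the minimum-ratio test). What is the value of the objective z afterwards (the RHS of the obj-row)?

72/5

Ratio test on column x_4 — row 1: 17/3 = 17/3; row 2: 24/2 = 12; row 3: 8/5 = 8/5. Minimum is 8/5 at row 3 (w3 leaves); pivot element 5.
Pivot on row 3; the obj-row RHS becomes 0 − (-9)·(8/5) = 72/5.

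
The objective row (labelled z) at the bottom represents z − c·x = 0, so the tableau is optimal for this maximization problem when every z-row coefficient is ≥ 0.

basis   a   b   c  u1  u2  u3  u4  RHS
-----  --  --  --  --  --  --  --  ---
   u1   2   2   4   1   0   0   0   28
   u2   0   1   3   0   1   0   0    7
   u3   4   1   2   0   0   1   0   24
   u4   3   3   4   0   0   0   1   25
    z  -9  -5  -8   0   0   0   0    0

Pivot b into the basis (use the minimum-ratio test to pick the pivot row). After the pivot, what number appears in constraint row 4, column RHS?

Ratio test on column b — row 1: 28/2 = 14; row 2: 7/1 = 7; row 3: 24/1 = 24; row 4: 25/3 = 25/3. Minimum is 7 at row 2 (u2 leaves); pivot element 1.
Divide row 2 by 1; eliminate column b from the other rows.
Row 4 update in column RHS: 25 − 3·7 = 4.

4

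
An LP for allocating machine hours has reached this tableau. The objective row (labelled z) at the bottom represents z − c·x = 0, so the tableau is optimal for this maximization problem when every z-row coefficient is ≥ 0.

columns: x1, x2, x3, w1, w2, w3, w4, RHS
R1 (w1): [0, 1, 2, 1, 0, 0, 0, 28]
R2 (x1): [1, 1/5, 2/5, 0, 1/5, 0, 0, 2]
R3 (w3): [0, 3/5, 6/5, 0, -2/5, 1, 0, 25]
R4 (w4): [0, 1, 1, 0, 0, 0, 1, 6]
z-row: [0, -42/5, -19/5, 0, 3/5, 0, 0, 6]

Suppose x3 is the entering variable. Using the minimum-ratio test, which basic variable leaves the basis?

x1

Column x3 entries and ratios — w1: 28/2 = 14; x1: 2/(2/5) = 5; w3: 25/(6/5) = 125/6; w4: 6/1 = 6.
Smallest ratio is 5 in the row of x1, so x1 leaves.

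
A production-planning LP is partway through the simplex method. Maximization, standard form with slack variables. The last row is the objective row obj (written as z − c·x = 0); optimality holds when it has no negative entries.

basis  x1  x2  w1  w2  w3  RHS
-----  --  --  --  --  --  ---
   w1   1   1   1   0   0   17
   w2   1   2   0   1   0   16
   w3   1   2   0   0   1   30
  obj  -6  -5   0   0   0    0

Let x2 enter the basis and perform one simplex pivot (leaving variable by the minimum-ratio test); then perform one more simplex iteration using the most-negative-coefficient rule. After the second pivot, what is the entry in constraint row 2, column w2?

Ratio test on column x2 — row 1: 17/1 = 17; row 2: 16/2 = 8; row 3: 30/2 = 15. Minimum is 8 at row 2 (w2 leaves); pivot element 2.
Divide row 2 by 2; eliminate column x2 from the other rows.
Second iteration: most negative obj-row entry is -7/2 in column x1, so x1 enters.
Ratio test on column x1 — row 1: 9/(1/2) = 18; row 2: 8/(1/2) = 16; row 3: entry 0 ≤ 0. Minimum is 16 at row 2 (x2 leaves); pivot element 1/2.
Divide row 2 by 1/2; eliminate column x1 from the other rows.
After both pivots, the entry at constraint row 2, column w2 is 1.

1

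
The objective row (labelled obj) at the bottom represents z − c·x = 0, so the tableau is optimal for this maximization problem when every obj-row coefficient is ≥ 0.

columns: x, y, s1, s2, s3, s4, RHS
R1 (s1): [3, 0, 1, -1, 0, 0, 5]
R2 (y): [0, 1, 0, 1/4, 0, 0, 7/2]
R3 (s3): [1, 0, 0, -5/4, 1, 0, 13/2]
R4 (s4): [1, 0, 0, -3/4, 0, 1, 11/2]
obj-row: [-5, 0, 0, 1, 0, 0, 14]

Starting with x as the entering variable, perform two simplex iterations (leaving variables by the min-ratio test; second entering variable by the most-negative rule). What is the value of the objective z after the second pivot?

Ratio test on column x — row 1: 5/3 = 5/3; row 2: entry 0 ≤ 0; row 3: (13/2)/1 = 13/2; row 4: (11/2)/1 = 11/2. Minimum is 5/3 at row 1 (s1 leaves); pivot element 3.
Pivot on row 1; the obj-row RHS becomes 14 − (-5)·(5/3) = 67/3.
Next entering variable (most negative obj-row entry -2/3): s2.
Ratio test on column s2 — row 1: entry -1/3 ≤ 0; row 2: (7/2)/(1/4) = 14; row 3: entry -11/12 ≤ 0; row 4: entry -5/12 ≤ 0. Minimum is 14 at row 2 (y leaves); pivot element 1/4.
After the second pivot the obj-row RHS is 67/3 − (-2/3)·14 = 95/3.

95/3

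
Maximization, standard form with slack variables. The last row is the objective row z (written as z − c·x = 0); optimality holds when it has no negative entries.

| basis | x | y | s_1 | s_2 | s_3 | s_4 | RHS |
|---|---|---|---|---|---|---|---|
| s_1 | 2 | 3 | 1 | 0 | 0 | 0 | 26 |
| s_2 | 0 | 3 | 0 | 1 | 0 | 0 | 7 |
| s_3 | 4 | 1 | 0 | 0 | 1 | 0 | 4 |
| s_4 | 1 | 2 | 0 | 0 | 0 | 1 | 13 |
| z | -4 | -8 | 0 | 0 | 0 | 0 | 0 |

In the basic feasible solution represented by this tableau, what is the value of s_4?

13

s_4 is basic (row 4); its value is the RHS of that row, 13.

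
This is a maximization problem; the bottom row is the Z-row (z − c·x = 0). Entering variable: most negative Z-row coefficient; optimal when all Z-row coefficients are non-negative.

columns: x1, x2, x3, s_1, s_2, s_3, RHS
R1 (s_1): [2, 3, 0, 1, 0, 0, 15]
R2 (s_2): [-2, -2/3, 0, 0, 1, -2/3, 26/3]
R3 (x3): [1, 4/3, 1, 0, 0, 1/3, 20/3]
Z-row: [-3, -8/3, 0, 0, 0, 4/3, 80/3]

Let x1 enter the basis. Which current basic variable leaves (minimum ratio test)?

x3

Column x1 entries and ratios — s_1: 15/2 = 15/2; s_2: -2 ≤ 0, skip; x3: (20/3)/1 = 20/3.
Smallest ratio is 20/3 in the row of x3, so x3 leaves.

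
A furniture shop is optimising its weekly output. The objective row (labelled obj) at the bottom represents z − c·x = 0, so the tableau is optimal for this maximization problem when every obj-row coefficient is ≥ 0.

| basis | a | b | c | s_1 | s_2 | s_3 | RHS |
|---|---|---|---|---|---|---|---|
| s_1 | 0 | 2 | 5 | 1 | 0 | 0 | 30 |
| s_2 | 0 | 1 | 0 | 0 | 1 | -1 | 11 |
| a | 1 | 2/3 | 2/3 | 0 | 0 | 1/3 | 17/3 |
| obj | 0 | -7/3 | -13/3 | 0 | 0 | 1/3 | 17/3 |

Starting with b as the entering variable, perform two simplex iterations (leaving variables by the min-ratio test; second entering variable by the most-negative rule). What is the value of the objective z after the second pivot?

Ratio test on column b — row 1: 30/2 = 15; row 2: 11/1 = 11; row 3: (17/3)/(2/3) = 17/2. Minimum is 17/2 at row 3 (a leaves); pivot element 2/3.
Pivot on row 3; the obj-row RHS becomes 17/3 − (-7/3)·(17/2) = 51/2.
Next entering variable (most negative obj-row entry -2): c.
Ratio test on column c — row 1: 13/3 = 13/3; row 2: entry -1 ≤ 0; row 3: (17/2)/1 = 17/2. Minimum is 13/3 at row 1 (s_1 leaves); pivot element 3.
After the second pivot the obj-row RHS is 51/2 − (-2)·(13/3) = 205/6.

205/6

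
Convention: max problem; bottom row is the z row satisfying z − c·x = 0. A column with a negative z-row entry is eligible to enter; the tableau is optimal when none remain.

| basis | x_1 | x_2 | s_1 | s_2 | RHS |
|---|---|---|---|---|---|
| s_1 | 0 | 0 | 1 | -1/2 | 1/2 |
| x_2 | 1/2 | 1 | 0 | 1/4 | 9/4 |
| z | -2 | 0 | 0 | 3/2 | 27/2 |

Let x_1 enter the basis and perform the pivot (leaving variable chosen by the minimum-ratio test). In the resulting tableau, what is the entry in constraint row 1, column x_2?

0

Ratio test on column x_1 — row 1: entry 0 ≤ 0; row 2: (9/4)/(1/2) = 9/2. Minimum is 9/2 at row 2 (x_2 leaves); pivot element 1/2.
Divide row 2 by 1/2; eliminate column x_1 from the other rows.
Row 1 update in column x_2: 0 − 0·2 = 0.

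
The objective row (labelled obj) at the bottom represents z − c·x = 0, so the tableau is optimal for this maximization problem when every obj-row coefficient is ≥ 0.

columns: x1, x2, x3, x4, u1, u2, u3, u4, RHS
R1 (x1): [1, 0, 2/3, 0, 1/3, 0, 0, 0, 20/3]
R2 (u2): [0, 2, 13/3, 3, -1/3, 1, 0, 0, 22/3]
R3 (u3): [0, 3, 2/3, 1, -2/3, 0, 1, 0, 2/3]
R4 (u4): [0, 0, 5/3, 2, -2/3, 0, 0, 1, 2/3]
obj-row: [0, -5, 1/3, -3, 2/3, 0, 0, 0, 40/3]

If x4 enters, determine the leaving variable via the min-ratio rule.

Column x4 entries and ratios — x1: 0 ≤ 0, skip; u2: (22/3)/3 = 22/9; u3: (2/3)/1 = 2/3; u4: (2/3)/2 = 1/3.
Smallest ratio is 1/3 in the row of u4, so u4 leaves.

u4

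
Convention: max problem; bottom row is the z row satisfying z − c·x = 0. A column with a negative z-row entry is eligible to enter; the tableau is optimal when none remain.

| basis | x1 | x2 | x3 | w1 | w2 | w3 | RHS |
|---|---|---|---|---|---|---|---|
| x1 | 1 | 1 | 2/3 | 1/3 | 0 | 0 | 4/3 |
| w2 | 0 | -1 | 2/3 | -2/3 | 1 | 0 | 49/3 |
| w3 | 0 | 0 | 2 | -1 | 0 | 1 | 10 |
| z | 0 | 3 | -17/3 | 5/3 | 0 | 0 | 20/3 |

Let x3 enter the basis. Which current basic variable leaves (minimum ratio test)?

Column x3 entries and ratios — x1: (4/3)/(2/3) = 2; w2: (49/3)/(2/3) = 49/2; w3: 10/2 = 5.
Smallest ratio is 2 in the row of x1, so x1 leaves.

x1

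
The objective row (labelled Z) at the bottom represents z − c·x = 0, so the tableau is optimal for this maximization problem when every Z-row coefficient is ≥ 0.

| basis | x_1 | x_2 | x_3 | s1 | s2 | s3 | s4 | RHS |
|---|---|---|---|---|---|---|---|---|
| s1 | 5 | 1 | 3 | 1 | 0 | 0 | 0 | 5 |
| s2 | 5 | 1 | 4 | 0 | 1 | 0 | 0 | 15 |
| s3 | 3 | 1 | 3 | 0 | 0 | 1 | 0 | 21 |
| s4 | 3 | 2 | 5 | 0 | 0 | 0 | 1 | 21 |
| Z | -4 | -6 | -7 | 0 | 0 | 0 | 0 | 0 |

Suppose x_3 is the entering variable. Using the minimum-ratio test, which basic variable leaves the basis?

s1

Column x_3 entries and ratios — s1: 5/3 = 5/3; s2: 15/4 = 15/4; s3: 21/3 = 7; s4: 21/5 = 21/5.
Smallest ratio is 5/3 in the row of s1, so s1 leaves.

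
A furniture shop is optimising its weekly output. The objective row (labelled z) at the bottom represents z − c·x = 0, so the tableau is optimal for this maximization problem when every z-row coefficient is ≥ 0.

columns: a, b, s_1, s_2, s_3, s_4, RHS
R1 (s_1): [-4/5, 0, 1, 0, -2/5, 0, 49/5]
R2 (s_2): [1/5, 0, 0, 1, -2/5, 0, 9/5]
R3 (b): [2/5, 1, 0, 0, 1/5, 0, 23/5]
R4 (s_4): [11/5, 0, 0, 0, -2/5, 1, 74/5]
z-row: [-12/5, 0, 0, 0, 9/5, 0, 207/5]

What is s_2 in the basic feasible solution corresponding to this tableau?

9/5

s_2 is basic (row 2); its value is the RHS of that row, 9/5.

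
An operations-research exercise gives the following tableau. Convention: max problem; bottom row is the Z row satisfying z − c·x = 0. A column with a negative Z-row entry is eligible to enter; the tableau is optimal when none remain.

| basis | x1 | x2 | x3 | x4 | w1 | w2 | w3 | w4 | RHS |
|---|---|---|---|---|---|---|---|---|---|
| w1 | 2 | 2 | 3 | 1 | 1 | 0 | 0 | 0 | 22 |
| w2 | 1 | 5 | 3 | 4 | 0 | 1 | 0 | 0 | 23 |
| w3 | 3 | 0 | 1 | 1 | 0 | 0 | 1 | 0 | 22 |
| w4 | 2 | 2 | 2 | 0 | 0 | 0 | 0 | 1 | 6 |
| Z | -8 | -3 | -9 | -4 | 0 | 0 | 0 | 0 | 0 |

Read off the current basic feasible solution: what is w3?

w3 is basic (row 3); its value is the RHS of that row, 22.

22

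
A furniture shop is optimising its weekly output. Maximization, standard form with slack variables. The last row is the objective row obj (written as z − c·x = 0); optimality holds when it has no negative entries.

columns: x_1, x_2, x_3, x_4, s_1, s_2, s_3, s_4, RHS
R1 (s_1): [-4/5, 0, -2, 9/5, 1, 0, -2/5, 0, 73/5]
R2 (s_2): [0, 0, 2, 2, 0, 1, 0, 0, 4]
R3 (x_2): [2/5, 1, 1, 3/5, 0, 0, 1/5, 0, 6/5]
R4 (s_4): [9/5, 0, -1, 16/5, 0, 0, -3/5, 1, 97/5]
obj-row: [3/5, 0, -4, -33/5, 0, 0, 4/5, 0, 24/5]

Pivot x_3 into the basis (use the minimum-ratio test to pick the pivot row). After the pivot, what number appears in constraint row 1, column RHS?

17

Ratio test on column x_3 — row 1: entry -2 ≤ 0; row 2: 4/2 = 2; row 3: (6/5)/1 = 6/5; row 4: entry -1 ≤ 0. Minimum is 6/5 at row 3 (x_2 leaves); pivot element 1.
Divide row 3 by 1; eliminate column x_3 from the other rows.
Row 1 update in column RHS: 73/5 − (-2)·(6/5) = 17.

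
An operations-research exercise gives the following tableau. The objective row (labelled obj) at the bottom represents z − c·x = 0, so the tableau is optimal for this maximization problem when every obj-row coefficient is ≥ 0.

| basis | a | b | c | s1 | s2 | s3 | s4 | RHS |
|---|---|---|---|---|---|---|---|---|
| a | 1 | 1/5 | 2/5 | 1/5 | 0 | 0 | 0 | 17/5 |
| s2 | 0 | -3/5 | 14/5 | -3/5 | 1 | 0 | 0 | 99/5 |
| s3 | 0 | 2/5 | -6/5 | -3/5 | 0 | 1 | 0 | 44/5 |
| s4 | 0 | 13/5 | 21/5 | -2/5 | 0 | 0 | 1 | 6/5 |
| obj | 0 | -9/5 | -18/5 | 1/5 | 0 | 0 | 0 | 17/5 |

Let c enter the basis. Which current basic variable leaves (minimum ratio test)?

Column c entries and ratios — a: (17/5)/(2/5) = 17/2; s2: (99/5)/(14/5) = 99/14; s3: -6/5 ≤ 0, skip; s4: (6/5)/(21/5) = 2/7.
Smallest ratio is 2/7 in the row of s4, so s4 leaves.

s4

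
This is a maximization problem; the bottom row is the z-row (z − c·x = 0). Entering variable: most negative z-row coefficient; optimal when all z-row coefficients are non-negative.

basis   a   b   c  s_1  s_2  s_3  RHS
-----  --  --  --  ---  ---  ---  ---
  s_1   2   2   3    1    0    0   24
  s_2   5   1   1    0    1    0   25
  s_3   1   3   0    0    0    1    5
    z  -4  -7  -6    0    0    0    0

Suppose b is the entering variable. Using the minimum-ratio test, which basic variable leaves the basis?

Column b entries and ratios — s_1: 24/2 = 12; s_2: 25/1 = 25; s_3: 5/3 = 5/3.
Smallest ratio is 5/3 in the row of s_3, so s_3 leaves.

s_3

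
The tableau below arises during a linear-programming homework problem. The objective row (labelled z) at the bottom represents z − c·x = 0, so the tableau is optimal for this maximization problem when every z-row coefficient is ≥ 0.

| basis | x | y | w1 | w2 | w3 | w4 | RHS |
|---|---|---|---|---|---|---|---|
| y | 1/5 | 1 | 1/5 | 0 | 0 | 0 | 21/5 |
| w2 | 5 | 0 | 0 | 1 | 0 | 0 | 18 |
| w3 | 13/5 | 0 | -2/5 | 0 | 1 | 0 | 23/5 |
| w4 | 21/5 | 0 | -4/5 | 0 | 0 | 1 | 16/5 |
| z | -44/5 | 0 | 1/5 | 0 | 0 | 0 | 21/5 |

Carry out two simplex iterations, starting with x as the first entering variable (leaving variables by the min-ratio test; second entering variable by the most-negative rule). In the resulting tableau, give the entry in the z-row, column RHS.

329/10

Ratio test on column x — row 1: (21/5)/(1/5) = 21; row 2: 18/5 = 18/5; row 3: (23/5)/(13/5) = 23/13; row 4: (16/5)/(21/5) = 16/21. Minimum is 16/21 at row 4 (w4 leaves); pivot element 21/5.
Divide row 4 by 21/5; eliminate column x from the other rows.
Second iteration: most negative z-row entry is -31/21 in column w1, so w1 enters.
Ratio test on column w1 — row 1: (85/21)/(5/21) = 17; row 2: (298/21)/(20/21) = 149/10; row 3: (55/21)/(2/21) = 55/2; row 4: entry -4/21 ≤ 0. Minimum is 149/10 at row 2 (w2 leaves); pivot element 20/21.
Divide row 2 by 20/21; eliminate column w1 from the other rows.
After both pivots, the entry at the z-row, column RHS is 329/10.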